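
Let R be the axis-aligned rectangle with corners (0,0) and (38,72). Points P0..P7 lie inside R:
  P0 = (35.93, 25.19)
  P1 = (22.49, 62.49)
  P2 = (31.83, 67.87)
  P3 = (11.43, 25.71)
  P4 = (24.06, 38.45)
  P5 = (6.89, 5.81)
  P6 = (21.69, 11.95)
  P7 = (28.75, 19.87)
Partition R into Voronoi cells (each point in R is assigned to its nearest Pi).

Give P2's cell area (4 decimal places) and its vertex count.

Area of P2's cell: 183.4918 (4 vertices)

1. box [0,38]×[0,72]: [(0, 0) (38, 0) (38, 72) (0, 72)]
2. ⊥bis P2·P0 via (33.88,46.53): [(0, 43.2754) (38, 46.9258) (38, 72) (0, 72)]  |A|=1022.1783
3. ⊥bis P2·P1 via (27.16,65.18): [(37.6918, 46.8962) (38, 46.9258) (38, 72) (23.2316, 72)]  |A|=189.2361
4. ⊥bis P2·P3 via (21.63,46.79): [(37.6918, 46.8962) (38, 46.9258) (38, 72) (23.2316, 72)]  |A|=189.2361
5. ⊥bis P2·P4 via (27.945,53.16): [(35.1852, 51.2478) (38, 50.5044) (38, 72) (23.2316, 72)]  |A|=183.4918
6. ⊥bis P2·P5 via (19.36,36.84): [(35.1852, 51.2478) (38, 50.5044) (38, 72) (23.2316, 72)]  |A|=183.4918
7. ⊥bis P2·P6 via (26.76,39.91): [(35.1852, 51.2478) (38, 50.5044) (38, 72) (23.2316, 72)]  |A|=183.4918
8. ⊥bis P2·P7 via (30.29,43.87): [(35.1852, 51.2478) (38, 50.5044) (38, 72) (23.2316, 72)]  |A|=183.4918
9. canonical 4-gon: [(35.1852, 51.2478) (38, 50.5044) (38, 72) (23.2316, 72)]
10. shoelace: 183.4918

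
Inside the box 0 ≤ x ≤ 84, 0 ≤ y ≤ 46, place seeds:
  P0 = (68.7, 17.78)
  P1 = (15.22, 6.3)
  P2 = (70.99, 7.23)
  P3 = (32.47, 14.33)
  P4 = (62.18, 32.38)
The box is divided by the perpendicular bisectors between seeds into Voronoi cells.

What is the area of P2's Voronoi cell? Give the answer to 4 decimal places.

1. box [0,84]×[0,46]: [(0, 0) (84, 0) (84, 46) (0, 46)]
2. ⊥bis P2·P0 via (69.845,12.505): [(12.2346, 0) (84, 0) (84, 15.5775)]  |A|=558.9628
3. ⊥bis P2·P1 via (43.105,6.765): [(43.1061, 6.701) (43.2178, 0) (84, 0) (84, 15.5775)]  |A|=455.1536
4. ⊥bis P2·P3 via (51.73,10.78): [(51.3062, 8.4809) (49.743, 0) (84, 0) (84, 15.5775)]  |A|=399.9094
5. ⊥bis P2·P4 via (66.585,19.805): [(51.3062, 8.4809) (49.743, 0) (84, 0) (84, 15.5775)]  |A|=399.9094
6. canonical 4-gon: [(51.3062, 8.4809) (49.743, 0) (84, 0) (84, 15.5775)]
7. shoelace: 399.9094

Area of P2's cell: 399.9094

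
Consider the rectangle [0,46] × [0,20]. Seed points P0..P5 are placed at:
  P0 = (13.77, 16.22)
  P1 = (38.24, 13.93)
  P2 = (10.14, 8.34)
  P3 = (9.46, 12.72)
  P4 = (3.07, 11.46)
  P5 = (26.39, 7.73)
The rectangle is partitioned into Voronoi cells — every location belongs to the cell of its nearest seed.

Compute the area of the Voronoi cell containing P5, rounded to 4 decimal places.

Area of P5's cell: 252.1901

1. box [0,46]×[0,20]: [(0, 0) (46, 0) (46, 20) (0, 20)]
2. ⊥bis P5·P0 via (20.08,11.975): [(12.0239, 0) (46, 0) (46, 20) (25.4788, 20)]  |A|=544.9733
3. ⊥bis P5·P1 via (32.315,10.83): [(12.0239, 0) (37.9813, 0) (27.5172, 20) (25.4788, 20)]  |A|=279.9585
4. ⊥bis P5·P2 via (18.265,8.035): [(18.3144, 9.3505) (17.9634, 0) (37.9813, 0) (27.5172, 20) (25.4788, 20)]  |A|=252.1901
5. ⊥bis P5·P3 via (17.925,10.225): [(18.3144, 9.3505) (17.9634, 0) (37.9813, 0) (27.5172, 20) (25.4788, 20)]  |A|=252.1901
6. ⊥bis P5·P4 via (14.73,9.595): [(18.3144, 9.3505) (17.9634, 0) (37.9813, 0) (27.5172, 20) (25.4788, 20)]  |A|=252.1901
7. canonical 5-gon: [(18.3144, 9.3505) (17.9634, 0) (37.9813, 0) (27.5172, 20) (25.4788, 20)]
8. shoelace: 252.1901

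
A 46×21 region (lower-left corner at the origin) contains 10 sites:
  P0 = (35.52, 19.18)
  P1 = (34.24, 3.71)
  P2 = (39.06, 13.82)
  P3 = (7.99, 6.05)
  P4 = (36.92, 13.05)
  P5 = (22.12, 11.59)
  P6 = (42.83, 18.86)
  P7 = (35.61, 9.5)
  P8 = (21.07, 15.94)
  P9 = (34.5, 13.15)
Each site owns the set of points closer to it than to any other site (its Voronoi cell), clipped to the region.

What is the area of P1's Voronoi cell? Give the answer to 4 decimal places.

1. box [0,46]×[0,21]: [(0, 0) (46, 0) (46, 21) (0, 21)]
2. ⊥bis P1·P0 via (34.88,11.445): [(0, 14.331) (0, 0) (46, 0) (46, 10.5249)]  |A|=571.6862
3. ⊥bis P1·P2 via (36.65,8.765): [(30.2199, 11.8306) (0, 14.331) (0, 0) (46, 0) (46, 4.3073)]  |A|=522.6292
4. ⊥bis P1·P3 via (21.115,4.88): [(30.2199, 11.8306) (21.7967, 12.5275) (20.68, 0) (46, 0) (46, 4.3073)]  |A|=236.9103
5. ⊥bis P1·P4 via (35.58,8.38): [(40.2957, 7.0269) (21.78, 12.3397) (20.68, 0) (46, 0) (46, 4.3073)]  |A|=218.4073
6. ⊥bis P1·P5 via (28.18,7.65): [(40.2957, 7.0269) (29.7435, 10.0547) (23.2062, 0) (46, 0) (46, 4.3073)]  |A|=155.3165
7. ⊥bis P1·P6 via (38.535,11.285): [(40.2957, 7.0269) (29.7435, 10.0547) (23.2062, 0) (46, 0) (46, 4.3073)]  |A|=155.3165
8. ⊥bis P1·P7 via (34.925,6.605): [(28.4905, 8.1275) (23.2062, 0) (46, 0) (46, 3.9845)]  |A|=127.5115
9. ⊥bis P1·P8 via (27.655,9.825): [(28.4905, 8.1275) (23.2062, 0) (46, 0) (46, 3.9845)]  |A|=127.5115
10. ⊥bis P1·P9 via (34.37,8.43): [(28.4905, 8.1275) (23.2062, 0) (46, 0) (46, 3.9845)]  |A|=127.5115
11. canonical 4-gon: [(28.4905, 8.1275) (23.2062, 0) (46, 0) (46, 3.9845)]
12. shoelace: 127.5115

Area of P1's cell: 127.5115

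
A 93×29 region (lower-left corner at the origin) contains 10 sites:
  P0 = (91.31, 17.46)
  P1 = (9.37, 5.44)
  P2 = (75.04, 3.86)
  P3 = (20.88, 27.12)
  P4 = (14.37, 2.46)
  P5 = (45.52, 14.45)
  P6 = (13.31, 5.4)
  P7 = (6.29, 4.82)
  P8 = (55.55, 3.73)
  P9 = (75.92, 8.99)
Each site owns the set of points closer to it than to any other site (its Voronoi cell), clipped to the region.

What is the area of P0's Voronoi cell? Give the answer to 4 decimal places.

1. box [0,93]×[0,29]: [(0, 0) (93, 0) (93, 29) (0, 29)]
2. ⊥bis P0·P1 via (50.34,11.45): [(52.0196, 0) (93, 0) (93, 29) (47.7655, 29)]  |A|=1250.115
3. ⊥bis P0·P2 via (83.175,10.66): [(92.0856, 0) (93, 0) (93, 29) (67.8447, 29)]  |A|=378.0102
4. ⊥bis P0·P3 via (56.095,22.29): [(92.0856, 0) (93, 0) (93, 29) (67.8447, 29)]  |A|=378.0102
5. ⊥bis P0·P4 via (52.84,9.96): [(92.0856, 0) (93, 0) (93, 29) (67.8447, 29)]  |A|=378.0102
6. ⊥bis P0·P5 via (68.415,15.955): [(92.0856, 0) (93, 0) (93, 29) (67.8447, 29)]  |A|=378.0102
7. ⊥bis P0·P6 via (52.31,11.43): [(92.0856, 0) (93, 0) (93, 29) (67.8447, 29)]  |A|=378.0102
8. ⊥bis P0·P7 via (48.8,11.14): [(92.0856, 0) (93, 0) (93, 29) (67.8447, 29)]  |A|=378.0102
9. ⊥bis P0·P8 via (73.43,10.595): [(92.0856, 0) (93, 0) (93, 29) (67.8447, 29)]  |A|=378.0102
10. ⊥bis P0·P9 via (83.615,13.225): [(88.5957, 4.1751) (92.0856, 0) (93, 0) (93, 29) (74.9331, 29)]  |A|=290.0258
11. canonical 5-gon: [(88.5957, 4.1751) (92.0856, 0) (93, 0) (93, 29) (74.9331, 29)]
12. shoelace: 290.0258

Area of P0's cell: 290.0258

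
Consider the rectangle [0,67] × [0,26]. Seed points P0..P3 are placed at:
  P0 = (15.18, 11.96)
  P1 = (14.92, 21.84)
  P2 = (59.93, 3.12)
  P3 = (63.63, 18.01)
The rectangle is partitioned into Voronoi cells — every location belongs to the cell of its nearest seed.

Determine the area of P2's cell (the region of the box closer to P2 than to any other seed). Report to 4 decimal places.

Area of P2's cell: 378.5272

1. box [0,67]×[0,26]: [(0, 0) (67, 0) (67, 26) (0, 26)]
2. ⊥bis P2·P0 via (37.555,7.54): [(36.0655, 0) (67, 0) (67, 26) (41.2016, 26)]  |A|=737.527
3. ⊥bis P2·P1 via (37.425,12.48): [(39.5313, 17.5442) (36.0655, 0) (67, 0) (67, 26) (43.0481, 26)]  |A|=729.7204
4. ⊥bis P2·P3 via (61.78,10.565): [(39.2581, 16.1614) (36.0655, 0) (67, 0) (67, 9.2679)]  |A|=378.5272
5. canonical 4-gon: [(39.2581, 16.1614) (36.0655, 0) (67, 0) (67, 9.2679)]
6. shoelace: 378.5272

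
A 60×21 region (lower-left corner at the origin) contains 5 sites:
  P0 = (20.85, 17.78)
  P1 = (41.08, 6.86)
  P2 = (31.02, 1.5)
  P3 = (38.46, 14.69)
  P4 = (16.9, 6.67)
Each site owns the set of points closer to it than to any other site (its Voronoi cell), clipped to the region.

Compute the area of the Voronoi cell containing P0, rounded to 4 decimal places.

Area of P0's cell: 211.2361

1. box [0,60]×[0,21]: [(0, 0) (60, 0) (60, 21) (0, 21)]
2. ⊥bis P0·P1 via (30.965,12.32): [(0, 0) (24.3148, 0) (35.6504, 21) (0, 21)]  |A|=629.6341
3. ⊥bis P0·P2 via (25.935,9.64): [(0, 0) (10.5034, 0) (31.3414, 13.0174) (35.6504, 21) (0, 21)]  |A|=539.7406
4. ⊥bis P0·P3 via (29.655,16.235): [(0, 0) (10.5034, 0) (28.8133, 11.438) (30.4911, 21) (0, 21)]  |A|=508.3861
5. ⊥bis P0·P4 via (18.875,12.225): [(0, 18.9357) (26.0114, 9.6877) (28.8133, 11.438) (30.4911, 21) (0, 21)]  |A|=211.2361
6. canonical 5-gon: [(0, 18.9357) (26.0114, 9.6877) (28.8133, 11.438) (30.4911, 21) (0, 21)]
7. shoelace: 211.2361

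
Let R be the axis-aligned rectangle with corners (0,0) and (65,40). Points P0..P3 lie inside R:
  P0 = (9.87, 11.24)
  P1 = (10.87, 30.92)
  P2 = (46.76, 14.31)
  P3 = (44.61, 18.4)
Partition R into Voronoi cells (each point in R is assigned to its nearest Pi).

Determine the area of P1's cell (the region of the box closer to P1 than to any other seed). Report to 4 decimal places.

1. box [0,65]×[0,40]: [(0, 0) (65, 0) (65, 40) (0, 40)]
2. ⊥bis P1·P0 via (10.37,21.08): [(0, 21.6069) (65, 18.3041) (65, 40) (0, 40)]  |A|=1302.892
3. ⊥bis P1·P2 via (28.815,22.615): [(0, 21.6069) (27.6971, 20.1996) (36.8608, 40) (0, 40)]  |A|=619.648
4. ⊥bis P1·P3 via (27.74,24.66): [(0, 21.6069) (26.1147, 20.28) (33.4323, 40) (0, 40)]  |A|=569.8073
5. canonical 4-gon: [(0, 21.6069) (26.1147, 20.28) (33.4323, 40) (0, 40)]
6. shoelace: 569.8073

Area of P1's cell: 569.8073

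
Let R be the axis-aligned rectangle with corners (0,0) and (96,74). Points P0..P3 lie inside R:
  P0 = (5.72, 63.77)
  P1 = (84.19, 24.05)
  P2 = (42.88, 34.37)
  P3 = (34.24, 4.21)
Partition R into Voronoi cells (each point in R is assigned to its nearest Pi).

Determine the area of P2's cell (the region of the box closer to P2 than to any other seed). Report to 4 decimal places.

1. box [0,96]×[0,74]: [(0, 0) (96, 0) (96, 74) (0, 74)]
2. ⊥bis P2·P0 via (24.3,49.07): [(0, 18.3561) (0, 0) (96, 0) (96, 74) (44.024, 74)]  |A|=5879.1683
3. ⊥bis P2·P1 via (63.535,29.21): [(0, 18.3561) (0, 0) (56.2378, 0) (74.7244, 74) (44.024, 74)]  |A|=3620.7687
4. ⊥bis P2·P3 via (38.56,19.29): [(7.7271, 28.1228) (59.5543, 13.2757) (74.7244, 74) (44.024, 74)]  |A|=2390.4257
5. canonical 4-gon: [(7.7271, 28.1228) (59.5543, 13.2757) (74.7244, 74) (44.024, 74)]
6. shoelace: 2390.4257

Area of P2's cell: 2390.4257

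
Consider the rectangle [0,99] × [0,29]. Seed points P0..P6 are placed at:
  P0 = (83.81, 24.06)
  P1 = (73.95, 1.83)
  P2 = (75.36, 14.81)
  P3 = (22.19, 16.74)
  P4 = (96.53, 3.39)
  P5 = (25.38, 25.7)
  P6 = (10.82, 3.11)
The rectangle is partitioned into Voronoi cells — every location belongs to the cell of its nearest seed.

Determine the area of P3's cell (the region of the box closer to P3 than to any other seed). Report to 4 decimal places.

Area of P3's cell: 667.4488

1. box [0,99]×[0,29]: [(0, 0) (99, 0) (99, 29) (0, 29)]
2. ⊥bis P3·P0 via (53,20.4): [(0, 0) (55.4234, 0) (51.9784, 29) (0, 29)]  |A|=1557.3254
3. ⊥bis P3·P1 via (48.07,9.285): [(0, 0) (45.3954, 0) (52.4954, 24.6478) (51.9784, 29) (0, 29)]  |A|=1433.7415
4. ⊥bis P3·P2 via (48.775,15.775): [(0, 0) (45.3954, 0) (48.6071, 11.1495) (49.255, 29) (0, 29)]  |A|=1397.4843
5. ⊥bis P3·P4 via (59.36,10.065): [(0, 0) (45.3954, 0) (48.6071, 11.1495) (49.255, 29) (0, 29)]  |A|=1397.4843
6. ⊥bis P3·P5 via (23.785,21.22): [(0, 0) (45.3954, 0) (48.6071, 11.1495) (48.6513, 12.3669) (1.9327, 29) (0, 29)]  |A|=1003.9265
7. ⊥bis P3·P6 via (16.505,9.925): [(0, 23.6933) (28.4028, 0) (45.3954, 0) (48.6071, 11.1495) (48.6513, 12.3669) (1.9327, 29) (0, 29)]  |A|=667.4488
8. canonical 7-gon: [(0, 23.6933) (28.4028, 0) (45.3954, 0) (48.6071, 11.1495) (48.6513, 12.3669) (1.9327, 29) (0, 29)]
9. shoelace: 667.4488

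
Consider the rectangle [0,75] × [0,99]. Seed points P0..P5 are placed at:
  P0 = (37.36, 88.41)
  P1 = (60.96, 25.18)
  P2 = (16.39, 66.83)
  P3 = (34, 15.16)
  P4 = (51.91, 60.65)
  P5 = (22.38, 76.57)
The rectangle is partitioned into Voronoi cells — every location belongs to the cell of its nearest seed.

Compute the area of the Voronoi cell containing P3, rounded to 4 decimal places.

1. box [0,75]×[0,99]: [(0, 0) (75, 0) (75, 99) (0, 99)]
2. ⊥bis P3·P0 via (35.68,51.785): [(0, 53.4217) (0, 0) (75, 0) (75, 49.9814)]  |A|=3877.6137
3. ⊥bis P3·P1 via (47.48,20.17): [(35.7308, 51.7827) (0, 53.4217) (0, 0) (54.9764, 0)]  |A|=2377.8115
4. ⊥bis P3·P2 via (25.195,40.995): [(38.1049, 45.3949) (0, 32.4081) (0, 0) (54.9764, 0)]  |A|=1865.2781
5. ⊥bis P3·P4 via (42.955,37.905): [(40.5344, 38.858) (30.5077, 42.8057) (0, 32.4081) (0, 0) (54.9764, 0)]  |A|=1837.302
6. ⊥bis P3·P5 via (28.19,45.865): [(40.5344, 38.858) (30.5077, 42.8057) (0, 32.4081) (0, 0) (54.9764, 0)]  |A|=1837.302
7. canonical 5-gon: [(40.5344, 38.858) (30.5077, 42.8057) (0, 32.4081) (0, 0) (54.9764, 0)]
8. shoelace: 1837.302

Area of P3's cell: 1837.3020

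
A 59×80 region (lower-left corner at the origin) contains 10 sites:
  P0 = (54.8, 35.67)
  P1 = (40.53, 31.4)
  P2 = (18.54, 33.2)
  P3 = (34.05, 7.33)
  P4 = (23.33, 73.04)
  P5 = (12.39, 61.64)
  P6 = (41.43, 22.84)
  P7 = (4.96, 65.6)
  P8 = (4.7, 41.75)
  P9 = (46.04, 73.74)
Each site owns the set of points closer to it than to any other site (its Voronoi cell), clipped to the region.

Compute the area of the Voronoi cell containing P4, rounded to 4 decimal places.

Area of P4's cell: 415.2366

1. box [0,59]×[0,80]: [(0, 0) (59, 0) (59, 80) (0, 80)]
2. ⊥bis P4·P0 via (39.065,54.355): [(0, 21.4576) (59, 71.1426) (59, 80) (0, 80)]  |A|=1988.2924
3. ⊥bis P4·P1 via (31.93,52.22): [(0, 39.0309) (40.958, 55.9492) (59, 71.1426) (59, 80) (0, 80)]  |A|=1628.4096
4. ⊥bis P4·P2 via (20.935,53.12): [(0, 55.637) (31.1388, 51.8932) (40.958, 55.9492) (59, 71.1426) (59, 80) (0, 80)]  |A|=1369.8613
5. ⊥bis P4·P3 via (28.69,40.185): [(0, 55.637) (31.1388, 51.8932) (40.958, 55.9492) (59, 71.1426) (59, 80) (0, 80)]  |A|=1369.8613
6. ⊥bis P4·P5 via (17.86,67.34): [(33.1085, 52.7068) (40.958, 55.9492) (59, 71.1426) (59, 80) (4.6677, 80)]  |A|=886.4983
7. ⊥bis P4·P6 via (32.38,47.94): [(33.1085, 52.7068) (40.958, 55.9492) (59, 71.1426) (59, 80) (4.6677, 80)]  |A|=886.4983
8. ⊥bis P4·P7 via (14.145,69.32): [(13.0949, 71.9128) (33.1085, 52.7068) (40.958, 55.9492) (59, 71.1426) (59, 80) (9.8195, 80)]  |A|=865.6665
9. ⊥bis P4·P8 via (14.015,57.395): [(13.0949, 71.9128) (33.1085, 52.7068) (40.958, 55.9492) (59, 71.1426) (59, 80) (9.8195, 80)]  |A|=865.6665
10. ⊥bis P4·P9 via (34.685,73.39): [(13.0949, 71.9128) (33.1085, 52.7068) (35.2947, 53.6098) (34.4813, 80) (9.8195, 80)]  |A|=415.2366
11. canonical 5-gon: [(13.0949, 71.9128) (33.1085, 52.7068) (35.2947, 53.6098) (34.4813, 80) (9.8195, 80)]
12. shoelace: 415.2366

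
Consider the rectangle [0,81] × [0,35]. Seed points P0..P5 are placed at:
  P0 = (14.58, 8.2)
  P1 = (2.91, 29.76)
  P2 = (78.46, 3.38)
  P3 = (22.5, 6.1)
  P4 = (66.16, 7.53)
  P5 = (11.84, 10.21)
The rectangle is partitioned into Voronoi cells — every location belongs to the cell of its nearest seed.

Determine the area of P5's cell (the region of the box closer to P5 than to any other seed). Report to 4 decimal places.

Area of P5's cell: 319.7167

1. box [0,81]×[0,35]: [(0, 0) (81, 0) (81, 35) (0, 35)]
2. ⊥bis P5·P0 via (13.21,9.205): [(0, 0) (6.4574, 0) (32.1326, 35) (0, 35)]  |A|=675.3256
3. ⊥bis P5·P1 via (7.375,19.985): [(0, 16.6163) (0, 0) (6.4574, 0) (28.0436, 29.426)]  |A|=327.9982
4. ⊥bis P5·P2 via (45.15,6.795): [(0, 16.6163) (0, 0) (6.4574, 0) (28.0436, 29.426)]  |A|=327.9982
5. ⊥bis P5·P3 via (17.17,8.155): [(24.7998, 27.9443) (0, 16.6163) (0, 0) (6.4574, 0) (22.4104, 21.7468)]  |A|=319.7167
6. ⊥bis P5·P4 via (39,8.87): [(24.7998, 27.9443) (0, 16.6163) (0, 0) (6.4574, 0) (22.4104, 21.7468)]  |A|=319.7167
7. canonical 5-gon: [(24.7998, 27.9443) (0, 16.6163) (0, 0) (6.4574, 0) (22.4104, 21.7468)]
8. shoelace: 319.7167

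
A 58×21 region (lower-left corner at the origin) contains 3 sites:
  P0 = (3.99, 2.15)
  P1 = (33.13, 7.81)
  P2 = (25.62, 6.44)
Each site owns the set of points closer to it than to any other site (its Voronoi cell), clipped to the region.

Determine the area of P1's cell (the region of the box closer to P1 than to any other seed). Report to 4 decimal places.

Area of P1's cell: 614.0543

1. box [0,58]×[0,21]: [(0, 0) (58, 0) (58, 21) (0, 21)]
2. ⊥bis P1·P0 via (18.56,4.98): [(19.5273, 0) (58, 0) (58, 21) (15.4484, 21)]  |A|=850.7557
3. ⊥bis P1·P2 via (29.375,7.125): [(30.6748, 0) (58, 0) (58, 21) (26.8439, 21)]  |A|=614.0543
4. canonical 4-gon: [(30.6748, 0) (58, 0) (58, 21) (26.8439, 21)]
5. shoelace: 614.0543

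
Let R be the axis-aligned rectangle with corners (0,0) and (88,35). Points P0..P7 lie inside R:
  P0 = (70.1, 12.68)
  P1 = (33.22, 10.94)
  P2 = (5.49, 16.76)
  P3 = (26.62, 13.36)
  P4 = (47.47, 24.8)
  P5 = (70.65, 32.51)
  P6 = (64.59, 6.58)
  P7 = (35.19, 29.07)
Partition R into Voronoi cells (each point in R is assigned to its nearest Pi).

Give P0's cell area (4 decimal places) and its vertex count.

Area of P0's cell: 486.5484 (5 vertices)

1. box [0,88]×[0,35]: [(0, 0) (88, 0) (88, 35) (0, 35)]
2. ⊥bis P0·P1 via (51.66,11.81): [(52.2172, 0) (88, 0) (88, 35) (50.5659, 35)]  |A|=1281.2959
3. ⊥bis P0·P2 via (37.795,14.72): [(52.2172, 0) (88, 0) (88, 35) (50.5659, 35)]  |A|=1281.2959
4. ⊥bis P0·P3 via (48.36,13.02): [(52.2172, 0) (88, 0) (88, 35) (50.5659, 35)]  |A|=1281.2959
5. ⊥bis P0·P4 via (58.785,18.74): [(51.9364, 5.9525) (52.2172, 0) (88, 0) (88, 35) (67.4934, 35)]  |A|=1035.4448
6. ⊥bis P0·P5 via (70.375,22.595): [(60.9891, 22.8553) (51.9364, 5.9525) (52.2172, 0) (88, 0) (88, 22.1062)]  |A|=736.7844
7. ⊥bis P0·P6 via (67.345,9.63): [(60.9891, 22.8553) (58.2876, 17.8113) (78.0062, 0) (88, 0) (88, 22.1062)]  |A|=486.5484
8. ⊥bis P0·P7 via (52.645,20.875): [(60.9891, 22.8553) (58.2876, 17.8113) (78.0062, 0) (88, 0) (88, 22.1062)]  |A|=486.5484
9. canonical 5-gon: [(60.9891, 22.8553) (58.2876, 17.8113) (78.0062, 0) (88, 0) (88, 22.1062)]
10. shoelace: 486.5484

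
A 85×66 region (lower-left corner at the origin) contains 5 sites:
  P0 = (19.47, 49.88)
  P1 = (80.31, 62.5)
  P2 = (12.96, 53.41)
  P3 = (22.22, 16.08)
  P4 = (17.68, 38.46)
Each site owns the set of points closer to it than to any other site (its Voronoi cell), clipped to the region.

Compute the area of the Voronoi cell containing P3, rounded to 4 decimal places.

1. box [0,85]×[0,66]: [(0, 0) (85, 0) (85, 66) (0, 66)]
2. ⊥bis P3·P0 via (20.845,32.98): [(0, 31.284) (0, 0) (85, 0) (85, 38.1997)]  |A|=2953.0591
3. ⊥bis P3·P1 via (51.265,39.29): [(54.1425, 35.6891) (0, 31.284) (0, 0) (82.6618, 0)]  |A|=2321.9613
4. ⊥bis P3·P2 via (17.59,34.745): [(54.1425, 35.6891) (5.4132, 31.7245) (0, 30.3817) (0, 0) (82.6618, 0)]  |A|=2319.519
5. ⊥bis P3·P4 via (19.95,27.27): [(55.1621, 34.4131) (0, 23.2229) (0, 0) (82.6618, 0)]  |A|=2062.8396
6. canonical 4-gon: [(55.1621, 34.4131) (0, 23.2229) (0, 0) (82.6618, 0)]
7. shoelace: 2062.8396

Area of P3's cell: 2062.8396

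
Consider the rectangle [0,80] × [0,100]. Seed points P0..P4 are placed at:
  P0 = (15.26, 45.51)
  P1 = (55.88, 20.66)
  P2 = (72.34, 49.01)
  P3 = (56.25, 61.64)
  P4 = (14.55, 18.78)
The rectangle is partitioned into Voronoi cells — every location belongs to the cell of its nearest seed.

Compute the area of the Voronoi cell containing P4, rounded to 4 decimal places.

1. box [0,80]×[0,100]: [(0, 0) (80, 0) (80, 100) (0, 100)]
2. ⊥bis P4·P0 via (14.905,32.145): [(0, 32.5409) (0, 0) (80, 0) (80, 30.416)]  |A|=2518.2743
3. ⊥bis P4·P1 via (35.215,19.72): [(34.6737, 31.6199) (0, 32.5409) (0, 0) (36.112, 0)]  |A|=1135.0861
4. ⊥bis P4·P2 via (43.445,33.895): [(34.6737, 31.6199) (0, 32.5409) (0, 0) (36.112, 0)]  |A|=1135.0861
5. ⊥bis P4·P3 via (35.4,40.21): [(34.6737, 31.6199) (0, 32.5409) (0, 0) (36.112, 0)]  |A|=1135.0861
6. canonical 4-gon: [(34.6737, 31.6199) (0, 32.5409) (0, 0) (36.112, 0)]
7. shoelace: 1135.0861

Area of P4's cell: 1135.0861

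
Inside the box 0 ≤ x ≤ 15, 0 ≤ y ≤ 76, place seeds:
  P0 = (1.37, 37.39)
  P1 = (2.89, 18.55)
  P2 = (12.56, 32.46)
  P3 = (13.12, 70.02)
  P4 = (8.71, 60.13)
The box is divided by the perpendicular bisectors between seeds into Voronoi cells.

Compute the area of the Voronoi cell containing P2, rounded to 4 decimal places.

Area of P2's cell: 171.2908

1. box [0,15]×[0,76]: [(0, 0) (15, 0) (15, 76) (0, 76)]
2. ⊥bis P2·P0 via (6.965,34.925): [(0, 19.116) (0, 0) (15, 0) (15, 53.1627)]  |A|=542.09
3. ⊥bis P2·P1 via (7.725,25.505): [(3.9661, 28.1181) (15, 20.4475) (15, 53.1627)]  |A|=180.4879
4. ⊥bis P2·P3 via (12.84,51.24): [(14.1444, 51.2206) (3.9661, 28.1181) (15, 20.4475) (15, 51.2078)]  |A|=179.6516
5. ⊥bis P2·P4 via (10.635,46.295): [(12.0618, 46.4935) (3.9661, 28.1181) (15, 20.4475) (15, 46.9023)]  |A|=171.2908
6. canonical 4-gon: [(12.0618, 46.4935) (3.9661, 28.1181) (15, 20.4475) (15, 46.9023)]
7. shoelace: 171.2908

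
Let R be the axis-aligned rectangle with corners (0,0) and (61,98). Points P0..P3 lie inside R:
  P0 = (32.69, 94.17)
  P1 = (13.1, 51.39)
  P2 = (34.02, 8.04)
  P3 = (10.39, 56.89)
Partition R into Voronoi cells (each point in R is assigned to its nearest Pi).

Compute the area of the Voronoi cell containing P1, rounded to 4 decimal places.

1. box [0,61]×[0,98]: [(0, 0) (61, 0) (61, 98) (0, 98)]
2. ⊥bis P1·P0 via (22.895,72.78): [(0, 83.2642) (0, 0) (61, 0) (61, 55.3308)]  |A|=4227.1466
3. ⊥bis P1·P2 via (23.56,29.715): [(0, 83.2642) (0, 18.3453) (61, 47.7829) (61, 55.3308)]  |A|=2210.2347
4. ⊥bis P1·P3 via (11.745,54.14): [(36.7235, 66.4476) (0, 48.3529) (0, 18.3453) (61, 47.7829) (61, 55.3308)]  |A|=1569.2028
5. canonical 5-gon: [(36.7235, 66.4476) (0, 48.3529) (0, 18.3453) (61, 47.7829) (61, 55.3308)]
6. shoelace: 1569.2028

Area of P1's cell: 1569.2028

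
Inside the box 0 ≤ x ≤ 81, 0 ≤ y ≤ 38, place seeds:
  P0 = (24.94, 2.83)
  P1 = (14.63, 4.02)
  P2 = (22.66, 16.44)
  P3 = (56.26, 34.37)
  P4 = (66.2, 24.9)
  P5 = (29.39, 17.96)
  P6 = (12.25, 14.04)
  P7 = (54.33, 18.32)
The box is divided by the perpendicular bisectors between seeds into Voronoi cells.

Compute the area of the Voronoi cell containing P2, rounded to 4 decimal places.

Area of P2's cell: 256.4763

1. box [0,81]×[0,38]: [(0, 0) (81, 0) (81, 38) (0, 38)]
2. ⊥bis P2·P0 via (23.8,9.635): [(0, 5.6479) (81, 19.2174) (81, 38) (0, 38)]  |A|=2070.9554
3. ⊥bis P2·P1 via (18.645,10.23): [(0, 22.2847) (20.4367, 9.0716) (81, 19.2174) (81, 38) (0, 38)]  |A|=1900.9548
4. ⊥bis P2·P3 via (39.46,25.405): [(0, 22.2847) (20.4367, 9.0716) (45.8997, 13.3372) (32.7389, 38) (0, 38)]  |A|=976.1912
5. ⊥bis P2·P4 via (44.43,20.67): [(0, 22.2847) (20.4367, 9.0716) (45.8562, 13.3299) (45.829, 13.4697) (32.7389, 38) (0, 38)]  |A|=976.1881
6. ⊥bis P2·P5 via (26.025,17.2): [(0, 22.2847) (20.4367, 9.0716) (27.5902, 10.2699) (21.3272, 38) (0, 38)]  |A|=572.0017
7. ⊥bis P2·P6 via (17.455,15.24): [(18.6039, 10.2566) (20.4367, 9.0716) (27.5902, 10.2699) (21.3272, 38) (12.2077, 38)]  |A|=256.4763
8. ⊥bis P2·P7 via (38.495,17.38): [(18.6039, 10.2566) (20.4367, 9.0716) (27.5902, 10.2699) (21.3272, 38) (12.2077, 38)]  |A|=256.4763
9. canonical 5-gon: [(18.6039, 10.2566) (20.4367, 9.0716) (27.5902, 10.2699) (21.3272, 38) (12.2077, 38)]
10. shoelace: 256.4763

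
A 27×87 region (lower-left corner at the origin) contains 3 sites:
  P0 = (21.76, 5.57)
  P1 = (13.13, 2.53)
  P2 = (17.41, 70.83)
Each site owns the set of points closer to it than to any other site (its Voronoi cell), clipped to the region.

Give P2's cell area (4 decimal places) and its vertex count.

Area of P2's cell: 1326.4206 (5 vertices)

1. box [0,27]×[0,87]: [(0, 0) (27, 0) (27, 87) (0, 87)]
2. ⊥bis P2·P0 via (19.585,38.2): [(0, 36.8945) (27, 38.6943) (27, 87) (0, 87)]  |A|=1328.5513
3. ⊥bis P2·P1 via (15.27,36.68): [(0, 37.6369) (5.7404, 37.2772) (27, 38.6943) (27, 87) (0, 87)]  |A|=1326.4206
4. canonical 5-gon: [(0, 37.6369) (5.7404, 37.2772) (27, 38.6943) (27, 87) (0, 87)]
5. shoelace: 1326.4206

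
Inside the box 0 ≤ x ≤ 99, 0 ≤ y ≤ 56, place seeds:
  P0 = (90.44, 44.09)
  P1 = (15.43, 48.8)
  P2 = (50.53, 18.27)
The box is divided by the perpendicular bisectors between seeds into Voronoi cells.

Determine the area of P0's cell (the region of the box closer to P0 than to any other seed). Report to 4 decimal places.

1. box [0,99]×[0,56]: [(0, 0) (99, 0) (99, 56) (0, 56)]
2. ⊥bis P0·P1 via (52.935,46.445): [(50.0186, 0) (99, 0) (99, 56) (53.535, 56)]  |A|=2644.4987
3. ⊥bis P0·P2 via (70.485,31.18): [(90.6571, 0) (99, 0) (99, 56) (54.4276, 56)]  |A|=1481.6301
4. canonical 4-gon: [(90.6571, 0) (99, 0) (99, 56) (54.4276, 56)]
5. shoelace: 1481.6301

Area of P0's cell: 1481.6301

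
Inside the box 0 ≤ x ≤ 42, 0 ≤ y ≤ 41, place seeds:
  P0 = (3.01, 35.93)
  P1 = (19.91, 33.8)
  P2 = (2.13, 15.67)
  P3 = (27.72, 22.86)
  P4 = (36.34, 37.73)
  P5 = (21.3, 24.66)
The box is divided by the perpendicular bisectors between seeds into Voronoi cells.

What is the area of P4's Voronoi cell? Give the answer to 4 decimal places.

Area of P4's cell: 174.7731

1. box [0,42]×[0,41]: [(0, 0) (42, 0) (42, 41) (0, 41)]
2. ⊥bis P4·P0 via (19.675,36.83): [(21.664, 0) (42, 0) (42, 41) (19.4498, 41)]  |A|=879.1668
3. ⊥bis P4·P1 via (28.125,35.765): [(36.6799, 0) (42, 0) (42, 41) (26.8728, 41)]  |A|=419.1702
4. ⊥bis P4·P2 via (19.235,26.7): [(36.6799, 0) (42, 0) (42, 41) (26.8728, 41)]  |A|=419.1702
5. ⊥bis P4·P3 via (32.03,30.295): [(29.0154, 32.0425) (42, 24.5155) (42, 41) (26.8728, 41)]  |A|=174.7731
6. ⊥bis P4·P5 via (28.82,31.195): [(29.0154, 32.0425) (42, 24.5155) (42, 41) (26.8728, 41)]  |A|=174.7731
7. canonical 4-gon: [(29.0154, 32.0425) (42, 24.5155) (42, 41) (26.8728, 41)]
8. shoelace: 174.7731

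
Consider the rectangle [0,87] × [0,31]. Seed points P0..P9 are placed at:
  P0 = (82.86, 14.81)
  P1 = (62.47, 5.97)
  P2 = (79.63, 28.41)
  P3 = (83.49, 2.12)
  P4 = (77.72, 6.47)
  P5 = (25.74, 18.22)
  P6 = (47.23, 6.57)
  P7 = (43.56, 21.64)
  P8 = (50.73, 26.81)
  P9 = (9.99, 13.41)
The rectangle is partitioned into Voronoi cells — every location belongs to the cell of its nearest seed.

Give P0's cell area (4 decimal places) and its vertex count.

1. box [0,87]×[0,31]: [(0, 0) (87, 0) (87, 31) (0, 31)]
2. ⊥bis P0·P1 via (72.665,10.39): [(77.1695, 0) (87, 0) (87, 31) (63.7296, 31)]  |A|=513.063
3. ⊥bis P0·P2 via (81.245,21.61): [(69.0557, 18.715) (77.1695, 0) (87, 0) (87, 22.9768)]  |A|=298.14
4. ⊥bis P0·P3 via (83.175,8.465): [(69.0557, 18.715) (73.7034, 7.9948) (87, 8.6549) (87, 22.9768)]  |A|=201.3037
5. ⊥bis P0·P4 via (80.29,10.64): [(69.0557, 18.715) (69.7368, 17.144) (83.7711, 8.4946) (87, 8.6549) (87, 22.9768)]  |A|=154.257
6. ⊥bis P0·P5 via (54.3,16.515): [(69.0557, 18.715) (69.7368, 17.144) (83.7711, 8.4946) (87, 8.6549) (87, 22.9768)]  |A|=154.257
7. ⊥bis P0·P6 via (65.045,10.69): [(69.0557, 18.715) (69.7368, 17.144) (83.7711, 8.4946) (87, 8.6549) (87, 22.9768)]  |A|=154.257
8. ⊥bis P0·P7 via (63.21,18.225): [(69.0557, 18.715) (69.7368, 17.144) (83.7711, 8.4946) (87, 8.6549) (87, 22.9768)]  |A|=154.257
9. ⊥bis P0·P8 via (66.795,20.81): [(69.0557, 18.715) (69.7368, 17.144) (83.7711, 8.4946) (87, 8.6549) (87, 22.9768)]  |A|=154.257
10. ⊥bis P0·P9 via (46.425,14.11): [(69.0557, 18.715) (69.7368, 17.144) (83.7711, 8.4946) (87, 8.6549) (87, 22.9768)]  |A|=154.257
11. canonical 5-gon: [(69.0557, 18.715) (69.7368, 17.144) (83.7711, 8.4946) (87, 8.6549) (87, 22.9768)]
12. shoelace: 154.257

Area of P0's cell: 154.2570 (5 vertices)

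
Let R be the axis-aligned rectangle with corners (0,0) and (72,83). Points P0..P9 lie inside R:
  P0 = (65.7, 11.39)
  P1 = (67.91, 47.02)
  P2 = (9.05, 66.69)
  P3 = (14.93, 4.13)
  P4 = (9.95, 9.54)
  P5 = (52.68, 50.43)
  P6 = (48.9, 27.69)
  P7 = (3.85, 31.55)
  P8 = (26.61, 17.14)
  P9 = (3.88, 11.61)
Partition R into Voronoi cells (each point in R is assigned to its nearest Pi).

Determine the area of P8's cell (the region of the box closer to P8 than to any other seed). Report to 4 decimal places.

Area of P8's cell: 721.4981

1. box [0,72]×[0,83]: [(0, 0) (72, 0) (72, 83) (0, 83)]
2. ⊥bis P8·P0 via (46.155,14.265): [(0, 0) (44.0567, 0) (56.2657, 83) (0, 83)]  |A|=4163.3772
3. ⊥bis P8·P1 via (47.26,32.08): [(0, 0) (44.0567, 0) (48.5195, 30.3392) (10.4201, 83) (0, 83)]  |A|=2956.2435
4. ⊥bis P8·P2 via (17.83,41.915): [(0, 35.5962) (0, 0) (44.0567, 0) (48.5195, 30.3392) (35.5907, 48.2092)]  |A|=1931.4153
5. ⊥bis P8·P3 via (20.77,10.635): [(0, 35.5962) (0, 29.2817) (32.616, 0) (44.0567, 0) (48.5195, 30.3392) (35.5907, 48.2092)]  |A|=1453.8892
6. ⊥bis P8·P4 via (18.28,13.34): [(6.9961, 38.0756) (18.6428, 12.5448) (32.616, 0) (44.0567, 0) (48.5195, 30.3392) (35.5907, 48.2092)]  |A|=1291.2833
7. ⊥bis P8·P5 via (39.645,33.785): [(25.7014, 44.7045) (6.9961, 38.0756) (18.6428, 12.5448) (32.616, 0) (44.0567, 0) (48.0573, 27.1972)]  |A|=1141.0992
8. ⊥bis P8·P6 via (37.755,22.415): [(28.0909, 42.8332) (25.7014, 44.7045) (6.9961, 38.0756) (18.6428, 12.5448) (32.616, 0) (44.0567, 0) (45.078, 6.9431)]  |A|=915.6064
9. ⊥bis P8·P7 via (15.23,24.345): [(28.0909, 42.8332) (27.3184, 43.4382) (14.0848, 22.5363) (18.6428, 12.5448) (32.616, 0) (44.0567, 0) (45.078, 6.9431)]  |A|=721.4981
10. ⊥bis P8·P9 via (15.245,14.375): [(28.0909, 42.8332) (27.3184, 43.4382) (14.0848, 22.5363) (18.6428, 12.5448) (32.616, 0) (44.0567, 0) (45.078, 6.9431)]  |A|=721.4981
11. canonical 7-gon: [(28.0909, 42.8332) (27.3184, 43.4382) (14.0848, 22.5363) (18.6428, 12.5448) (32.616, 0) (44.0567, 0) (45.078, 6.9431)]
12. shoelace: 721.4981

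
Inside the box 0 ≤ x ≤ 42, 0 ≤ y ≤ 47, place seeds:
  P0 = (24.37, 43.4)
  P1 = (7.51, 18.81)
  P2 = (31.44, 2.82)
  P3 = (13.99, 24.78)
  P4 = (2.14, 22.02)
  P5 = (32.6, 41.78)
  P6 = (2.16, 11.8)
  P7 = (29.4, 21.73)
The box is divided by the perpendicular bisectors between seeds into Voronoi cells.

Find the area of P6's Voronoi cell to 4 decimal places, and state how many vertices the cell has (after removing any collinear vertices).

1. box [0,42]×[0,47]: [(0, 0) (42, 0) (42, 47) (0, 47)]
2. ⊥bis P6·P0 via (13.265,27.6): [(0, 36.9233) (0, 0) (42, 0) (42, 7.4037)]  |A|=930.8657
3. ⊥bis P6·P1 via (4.835,15.305): [(0, 18.995) (0, 0) (24.8888, 0)]  |A|=236.3824
4. ⊥bis P6·P2 via (16.8,7.31): [(16.5175, 6.389) (0, 18.995) (0, 0) (14.5581, 0)]  |A|=203.381
5. ⊥bis P6·P3 via (8.075,18.29): [(16.5175, 6.389) (0, 18.995) (0, 0) (14.5581, 0)]  |A|=203.381
6. ⊥bis P6·P4 via (2.15,16.91): [(16.5175, 6.389) (2.7305, 16.9111) (0, 16.9058) (0, 0) (14.5581, 0)]  |A|=200.5286
7. ⊥bis P6·P5 via (17.38,26.79): [(16.5175, 6.389) (2.7305, 16.9111) (0, 16.9058) (0, 0) (14.5581, 0)]  |A|=200.5286
8. ⊥bis P6·P7 via (15.78,16.765): [(16.5175, 6.389) (2.7305, 16.9111) (0, 16.9058) (0, 0) (14.5581, 0)]  |A|=200.5286
9. canonical 5-gon: [(16.5175, 6.389) (2.7305, 16.9111) (0, 16.9058) (0, 0) (14.5581, 0)]
10. shoelace: 200.5286

Area of P6's cell: 200.5286 (5 vertices)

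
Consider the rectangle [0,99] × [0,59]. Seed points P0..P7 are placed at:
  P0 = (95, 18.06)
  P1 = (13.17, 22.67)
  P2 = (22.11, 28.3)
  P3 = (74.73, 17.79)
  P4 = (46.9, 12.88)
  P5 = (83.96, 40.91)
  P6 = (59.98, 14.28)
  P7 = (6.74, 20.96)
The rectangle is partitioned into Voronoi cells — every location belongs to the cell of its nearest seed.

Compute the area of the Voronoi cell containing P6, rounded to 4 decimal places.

Area of P6's cell: 567.4743

1. box [0,99]×[0,59]: [(0, 0) (99, 0) (99, 59) (0, 59)]
2. ⊥bis P6·P0 via (77.49,16.17): [(0, 0) (79.2354, 0) (72.867, 59) (0, 59)]  |A|=4487.0197
3. ⊥bis P6·P1 via (36.575,18.475): [(33.2636, 0) (79.2354, 0) (72.867, 59) (43.8385, 59)]  |A|=2212.5067
4. ⊥bis P6·P2 via (41.045,21.29): [(33.3579, 0.5261) (33.2636, 0) (79.2354, 0) (72.867, 59) (55.0058, 59)]  |A|=1886.0104
5. ⊥bis P6·P3 via (67.355,16.035): [(33.3579, 0.5261) (33.2636, 0) (71.1708, 0) (57.1308, 59) (55.0058, 59)]  |A|=1183.8871
6. ⊥bis P6·P4 via (53.44,13.58): [(50.02, 45.5327) (54.8935, 0) (71.1708, 0) (57.1308, 59) (55.0058, 59)]  |A|=689.1922
7. ⊥bis P6·P5 via (71.97,27.595): [(50.5275, 46.9037) (50.02, 45.5327) (54.8935, 0) (71.1708, 0) (62.5952, 36.0369)]  |A|=567.4743
8. ⊥bis P6·P7 via (33.36,17.62): [(50.5275, 46.9037) (50.02, 45.5327) (54.8935, 0) (71.1708, 0) (62.5952, 36.0369)]  |A|=567.4743
9. canonical 5-gon: [(50.5275, 46.9037) (50.02, 45.5327) (54.8935, 0) (71.1708, 0) (62.5952, 36.0369)]
10. shoelace: 567.4743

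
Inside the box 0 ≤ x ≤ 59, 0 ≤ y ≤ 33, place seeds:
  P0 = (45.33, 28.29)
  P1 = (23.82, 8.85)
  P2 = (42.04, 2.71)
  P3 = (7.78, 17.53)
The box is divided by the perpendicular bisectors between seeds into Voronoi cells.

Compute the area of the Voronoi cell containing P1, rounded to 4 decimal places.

Area of P1's cell: 463.5006

1. box [0,59]×[0,33]: [(0, 0) (59, 0) (59, 33) (0, 33)]
2. ⊥bis P1·P0 via (34.575,18.57): [(0, 0) (51.3579, 0) (21.5337, 33) (0, 33)]  |A|=1202.7112
3. ⊥bis P1·P2 via (32.93,5.78): [(0, 0) (30.9822, 0) (36.5163, 16.422) (21.5337, 33) (0, 33)]  |A|=1035.4059
4. ⊥bis P1·P3 via (15.8,13.19): [(8.6623, 0) (30.9822, 0) (36.5163, 16.422) (24.6526, 29.549)]  |A|=463.5006
5. canonical 4-gon: [(8.6623, 0) (30.9822, 0) (36.5163, 16.422) (24.6526, 29.549)]
6. shoelace: 463.5006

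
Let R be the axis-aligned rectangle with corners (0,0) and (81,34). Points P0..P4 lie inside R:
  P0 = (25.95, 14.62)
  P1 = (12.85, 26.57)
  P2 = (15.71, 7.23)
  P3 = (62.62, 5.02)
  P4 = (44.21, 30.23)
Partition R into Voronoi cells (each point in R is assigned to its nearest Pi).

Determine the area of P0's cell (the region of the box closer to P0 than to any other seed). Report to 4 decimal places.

Area of P0's cell: 502.0200

1. box [0,81]×[0,34]: [(0, 0) (81, 0) (81, 34) (0, 34)]
2. ⊥bis P0·P1 via (19.4,20.595): [(0.613, 0) (81, 0) (81, 34) (31.6282, 34)]  |A|=2205.8999
3. ⊥bis P0·P2 via (20.83,10.925): [(16.3022, 17.199) (28.7144, 0) (81, 0) (81, 34) (31.6282, 34)]  |A|=1964.2414
4. ⊥bis P0·P3 via (44.285,9.82): [(16.3022, 17.199) (28.7144, 0) (41.7142, 0) (50.6152, 34) (31.6282, 34)]  |A|=779.8407
5. ⊥bis P0·P4 via (35.08,22.425): [(28.302, 30.3537) (16.3022, 17.199) (28.7144, 0) (41.7142, 0) (44.6532, 11.2266)]  |A|=502.02
6. canonical 5-gon: [(28.302, 30.3537) (16.3022, 17.199) (28.7144, 0) (41.7142, 0) (44.6532, 11.2266)]
7. shoelace: 502.02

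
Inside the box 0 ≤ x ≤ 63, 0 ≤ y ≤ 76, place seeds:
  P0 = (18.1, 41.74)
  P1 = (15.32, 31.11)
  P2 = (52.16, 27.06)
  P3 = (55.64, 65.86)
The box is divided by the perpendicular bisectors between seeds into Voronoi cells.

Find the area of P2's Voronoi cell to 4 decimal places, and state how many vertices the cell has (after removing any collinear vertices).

1. box [0,63]×[0,76]: [(0, 0) (63, 0) (63, 76) (0, 76)]
2. ⊥bis P2·P0 via (35.13,34.4): [(20.3035, 0) (63, 0) (63, 76) (53.0598, 76)]  |A|=2000.1973
3. ⊥bis P2·P1 via (33.74,29.085): [(34.0484, 31.8906) (30.5425, 0) (63, 0) (63, 76) (53.0598, 76)]  |A|=1836.9321
4. ⊥bis P2·P3 via (53.9,46.46): [(40.833, 47.632) (34.0484, 31.8906) (30.5425, 0) (63, 0) (63, 45.6438)]  |A|=1359.4876
5. canonical 5-gon: [(40.833, 47.632) (34.0484, 31.8906) (30.5425, 0) (63, 0) (63, 45.6438)]
6. shoelace: 1359.4876

Area of P2's cell: 1359.4876 (5 vertices)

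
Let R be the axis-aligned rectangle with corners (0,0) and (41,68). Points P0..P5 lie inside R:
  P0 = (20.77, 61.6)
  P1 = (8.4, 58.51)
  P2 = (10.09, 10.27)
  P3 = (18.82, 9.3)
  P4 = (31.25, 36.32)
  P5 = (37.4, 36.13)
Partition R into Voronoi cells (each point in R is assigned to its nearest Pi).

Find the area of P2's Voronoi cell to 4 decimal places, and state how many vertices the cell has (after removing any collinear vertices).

Area of P2's cell: 485.4192 (5 vertices)

1. box [0,41]×[0,68]: [(0, 0) (41, 0) (41, 68) (0, 68)]
2. ⊥bis P2·P0 via (15.43,35.935): [(0, 39.1455) (0, 0) (41, 0) (41, 30.6148)]  |A|=1430.0844
3. ⊥bis P2·P1 via (9.245,34.39): [(20.8941, 34.7981) (0, 34.0661) (0, 0) (41, 0) (41, 30.6148)]  |A|=1377.0204
4. ⊥bis P2·P3 via (14.455,9.785): [(17.2199, 34.6694) (0, 34.0661) (0, 0) (13.3678, 0)]  |A|=525.0345
5. ⊥bis P2·P4 via (20.67,23.295): [(16.3463, 26.807) (7.1034, 34.315) (0, 34.0661) (0, 0) (13.3678, 0)]  |A|=485.4192
6. ⊥bis P2·P5 via (23.745,23.2): [(16.3463, 26.807) (7.1034, 34.315) (0, 34.0661) (0, 0) (13.3678, 0)]  |A|=485.4192
7. canonical 5-gon: [(16.3463, 26.807) (7.1034, 34.315) (0, 34.0661) (0, 0) (13.3678, 0)]
8. shoelace: 485.4192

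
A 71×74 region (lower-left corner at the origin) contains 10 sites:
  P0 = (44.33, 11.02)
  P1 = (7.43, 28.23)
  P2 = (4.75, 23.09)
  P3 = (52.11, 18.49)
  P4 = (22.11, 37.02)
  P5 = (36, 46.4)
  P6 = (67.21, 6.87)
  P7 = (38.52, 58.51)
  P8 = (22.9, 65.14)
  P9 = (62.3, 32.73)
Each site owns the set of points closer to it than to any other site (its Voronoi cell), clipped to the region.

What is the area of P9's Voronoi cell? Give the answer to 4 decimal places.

Area of P9's cell: 662.4427

1. box [0,71]×[0,74]: [(0, 0) (71, 0) (71, 74) (0, 74)]
2. ⊥bis P9·P0 via (53.315,21.875): [(0, 66.0054) (71, 7.2366) (71, 74) (0, 74)]  |A|=2653.9094
3. ⊥bis P9·P1 via (34.865,30.48): [(34.2784, 37.6321) (71, 7.2366) (71, 74) (31.2958, 74)]  |A|=1947.8061
4. ⊥bis P9·P2 via (33.525,27.91): [(34.2784, 37.6321) (71, 7.2366) (71, 74) (31.2958, 74)]  |A|=1947.8061
5. ⊥bis P9·P3 via (57.205,25.61): [(33.8965, 42.2893) (71, 15.7384) (71, 74) (31.2958, 74)]  |A|=1710.3769
6. ⊥bis P9·P4 via (42.205,34.875): [(42.3507, 36.2396) (71, 15.7384) (71, 74) (46.3813, 74)]  |A|=1299.383
7. ⊥bis P9·P5 via (49.15,39.565): [(46.0468, 33.5947) (71, 15.7384) (71, 74) (67.0483, 74)]  |A|=806.7401
8. ⊥bis P9·P6 via (64.755,19.8): [(46.0468, 33.5947) (65.2048, 19.8854) (71, 20.9857) (71, 74) (67.0483, 74)]  |A|=791.5356
9. ⊥bis P9·P7 via (50.41,45.62): [(54.0354, 48.9642) (46.0468, 33.5947) (65.2048, 19.8854) (71, 20.9857) (71, 64.6126)]  |A|=662.4427
10. ⊥bis P9·P8 via (42.6,48.935): [(54.0354, 48.9642) (46.0468, 33.5947) (65.2048, 19.8854) (71, 20.9857) (71, 64.6126)]  |A|=662.4427
11. canonical 5-gon: [(54.0354, 48.9642) (46.0468, 33.5947) (65.2048, 19.8854) (71, 20.9857) (71, 64.6126)]
12. shoelace: 662.4427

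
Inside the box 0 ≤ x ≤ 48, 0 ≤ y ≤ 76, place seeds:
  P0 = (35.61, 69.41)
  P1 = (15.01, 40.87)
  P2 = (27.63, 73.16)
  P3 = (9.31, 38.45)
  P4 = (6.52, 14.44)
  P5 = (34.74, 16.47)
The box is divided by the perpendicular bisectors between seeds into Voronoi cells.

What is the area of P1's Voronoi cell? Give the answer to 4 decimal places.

Area of P1's cell: 713.0444

1. box [0,48]×[0,76]: [(0, 0) (48, 0) (48, 76) (0, 76)]
2. ⊥bis P1·P0 via (25.31,55.14): [(0, 73.4086) (0, 0) (48, 0) (48, 38.7625)]  |A|=2692.1064
3. ⊥bis P1·P2 via (21.32,57.015): [(24.3565, 55.8282) (0, 65.3476) (0, 0) (48, 0) (48, 38.7625)]  |A|=2593.9371
4. ⊥bis P1·P3 via (12.16,39.66): [(24.3565, 55.8282) (1.5035, 64.7599) (28.9981, 0) (48, 0) (48, 38.7625)]  |A|=1605.8531
5. ⊥bis P1·P4 via (10.765,27.655): [(24.3565, 55.8282) (1.5035, 64.7599) (18.282, 25.2403) (48, 15.6942) (48, 38.7625)]  |A|=1132.8469
6. ⊥bis P1·P5 via (24.875,28.67): [(42.3763, 42.8217) (24.3565, 55.8282) (1.5035, 64.7599) (18.282, 25.2403) (19.965, 24.6997)]  |A|=713.0444
7. canonical 5-gon: [(42.3763, 42.8217) (24.3565, 55.8282) (1.5035, 64.7599) (18.282, 25.2403) (19.965, 24.6997)]
8. shoelace: 713.0444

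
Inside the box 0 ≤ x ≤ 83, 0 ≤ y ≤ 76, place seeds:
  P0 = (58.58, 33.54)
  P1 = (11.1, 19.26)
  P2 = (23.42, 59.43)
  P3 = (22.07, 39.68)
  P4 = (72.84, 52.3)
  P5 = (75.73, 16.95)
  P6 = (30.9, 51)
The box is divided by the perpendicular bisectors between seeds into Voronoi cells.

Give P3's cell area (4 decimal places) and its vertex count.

Area of P3's cell: 730.3727 (5 vertices)

1. box [0,83]×[0,76]: [(0, 0) (83, 0) (83, 76) (0, 76)]
2. ⊥bis P3·P0 via (40.325,36.61): [(0, 0) (34.1682, 0) (46.9493, 76) (0, 76)]  |A|=3082.4658
3. ⊥bis P3·P1 via (16.585,29.47): [(0, 38.3798) (37.2566, 18.3648) (46.9493, 76) (0, 76)]  |A|=2053.769
4. ⊥bis P3·P2 via (22.745,49.555): [(0, 51.1097) (0, 38.3798) (37.2566, 18.3648) (42.2775, 48.2199)]  |A|=875.4906
5. ⊥bis P3·P4 via (47.455,45.99): [(0, 51.1097) (0, 38.3798) (37.2566, 18.3648) (42.2775, 48.2199)]  |A|=875.4906
6. ⊥bis P3·P5 via (48.9,28.315): [(0, 51.1097) (0, 38.3798) (37.2566, 18.3648) (42.2775, 48.2199)]  |A|=875.4906
7. ⊥bis P3·P6 via (26.485,45.34): [(20.9216, 49.6796) (0, 51.1097) (0, 38.3798) (37.2566, 18.3648) (40.0179, 34.7839)]  |A|=730.3727
8. canonical 5-gon: [(20.9216, 49.6796) (0, 51.1097) (0, 38.3798) (37.2566, 18.3648) (40.0179, 34.7839)]
9. shoelace: 730.3727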